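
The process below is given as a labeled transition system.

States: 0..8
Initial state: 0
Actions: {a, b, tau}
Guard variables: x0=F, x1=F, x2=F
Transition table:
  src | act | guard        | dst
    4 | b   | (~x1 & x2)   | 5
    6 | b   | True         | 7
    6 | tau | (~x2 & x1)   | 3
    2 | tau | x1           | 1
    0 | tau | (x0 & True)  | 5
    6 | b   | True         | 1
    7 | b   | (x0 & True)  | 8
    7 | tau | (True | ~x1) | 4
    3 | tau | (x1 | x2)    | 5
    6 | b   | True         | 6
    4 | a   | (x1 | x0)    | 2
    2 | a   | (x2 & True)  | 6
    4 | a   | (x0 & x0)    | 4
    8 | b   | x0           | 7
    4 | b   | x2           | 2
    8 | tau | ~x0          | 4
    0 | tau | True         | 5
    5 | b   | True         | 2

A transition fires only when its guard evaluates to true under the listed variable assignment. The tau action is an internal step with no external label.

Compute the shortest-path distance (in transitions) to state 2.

Answer: 2

Analysis:
Breadth-first toward 2:
  L0 = {0}
  L1 = {5}
  L2 = {2}
first hit 2 at d=2 via tau·b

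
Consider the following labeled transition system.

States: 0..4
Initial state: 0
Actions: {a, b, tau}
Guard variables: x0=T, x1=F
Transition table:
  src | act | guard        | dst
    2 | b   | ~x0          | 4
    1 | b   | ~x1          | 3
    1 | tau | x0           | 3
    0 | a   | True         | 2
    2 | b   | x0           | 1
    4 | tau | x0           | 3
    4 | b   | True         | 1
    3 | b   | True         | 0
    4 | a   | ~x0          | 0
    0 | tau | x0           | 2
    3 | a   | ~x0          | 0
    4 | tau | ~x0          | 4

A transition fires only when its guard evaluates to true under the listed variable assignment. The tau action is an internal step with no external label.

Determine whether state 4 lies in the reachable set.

Answer: UNREACHABLE

Working:
After dropping false guards: 8 live edges.
Layer 0: {0}
Layer 1: {2}  cumulative {0,2}
Layer 2: {1}  cumulative {0,1,2}
Layer 3: {3}  cumulative {0,1,2,3}
R = {0,1,2,3}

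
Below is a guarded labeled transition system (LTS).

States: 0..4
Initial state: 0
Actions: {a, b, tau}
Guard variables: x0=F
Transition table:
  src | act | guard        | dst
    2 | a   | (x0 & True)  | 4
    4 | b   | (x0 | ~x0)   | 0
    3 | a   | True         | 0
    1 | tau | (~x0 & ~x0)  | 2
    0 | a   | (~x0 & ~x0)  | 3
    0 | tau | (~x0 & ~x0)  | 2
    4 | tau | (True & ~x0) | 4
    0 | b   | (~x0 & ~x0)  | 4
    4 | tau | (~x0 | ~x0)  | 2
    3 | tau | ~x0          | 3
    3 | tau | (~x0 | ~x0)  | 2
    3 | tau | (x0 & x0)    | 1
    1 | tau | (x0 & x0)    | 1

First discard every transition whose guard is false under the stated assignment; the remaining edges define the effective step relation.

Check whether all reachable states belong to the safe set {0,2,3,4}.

Allowed set {0,2,3,4}
R = {0,2,3,4}
  0: safe
  2: safe
  3: safe
  4: safe

Answer: INVARIANT HOLDS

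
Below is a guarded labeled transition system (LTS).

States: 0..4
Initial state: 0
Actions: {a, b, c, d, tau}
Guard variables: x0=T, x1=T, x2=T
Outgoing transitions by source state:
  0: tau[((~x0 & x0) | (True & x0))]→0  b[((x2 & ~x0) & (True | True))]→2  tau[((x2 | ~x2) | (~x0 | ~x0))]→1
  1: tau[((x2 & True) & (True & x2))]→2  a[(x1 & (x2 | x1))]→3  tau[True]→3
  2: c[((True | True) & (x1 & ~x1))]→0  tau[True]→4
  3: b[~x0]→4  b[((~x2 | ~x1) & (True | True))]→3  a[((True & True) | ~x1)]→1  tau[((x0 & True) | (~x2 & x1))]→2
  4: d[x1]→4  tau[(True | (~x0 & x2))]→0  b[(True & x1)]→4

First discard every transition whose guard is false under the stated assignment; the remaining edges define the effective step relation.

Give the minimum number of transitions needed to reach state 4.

BFS to 4:
  Layer 0: {0}
  Layer 1: {1}
  Layer 2: {2,3}
  Layer 3: {4}
4 enters at depth 3; path tau·tau·tau

Answer: 3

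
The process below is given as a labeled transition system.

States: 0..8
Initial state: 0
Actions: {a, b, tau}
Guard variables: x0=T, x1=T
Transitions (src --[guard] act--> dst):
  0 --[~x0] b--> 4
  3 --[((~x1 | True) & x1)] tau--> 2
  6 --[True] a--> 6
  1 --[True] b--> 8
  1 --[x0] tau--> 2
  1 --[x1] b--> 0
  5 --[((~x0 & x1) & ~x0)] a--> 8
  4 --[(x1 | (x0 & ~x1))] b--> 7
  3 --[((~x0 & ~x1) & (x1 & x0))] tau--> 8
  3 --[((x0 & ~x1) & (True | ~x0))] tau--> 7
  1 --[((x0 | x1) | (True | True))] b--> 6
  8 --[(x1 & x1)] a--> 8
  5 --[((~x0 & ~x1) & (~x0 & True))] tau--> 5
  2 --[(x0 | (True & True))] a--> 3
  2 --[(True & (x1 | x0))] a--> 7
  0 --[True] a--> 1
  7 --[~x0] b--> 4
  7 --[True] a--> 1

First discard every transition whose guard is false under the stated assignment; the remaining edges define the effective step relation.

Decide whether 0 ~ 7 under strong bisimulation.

Answer: BISIMILAR

Analysis:
Refine partition for ~:
  π0 = {{0,1,2,3,4,5,6,7,8}}
  π1 = {{0,2,6,7,8},{1},{3},{4},{5}}
  π2 = {{0,7},{1},{2},{3},{4},{5},{6,8}}
Fixed point at round 3; 7 class(es).
class of 0: {0,7}; class of 7: {0,7}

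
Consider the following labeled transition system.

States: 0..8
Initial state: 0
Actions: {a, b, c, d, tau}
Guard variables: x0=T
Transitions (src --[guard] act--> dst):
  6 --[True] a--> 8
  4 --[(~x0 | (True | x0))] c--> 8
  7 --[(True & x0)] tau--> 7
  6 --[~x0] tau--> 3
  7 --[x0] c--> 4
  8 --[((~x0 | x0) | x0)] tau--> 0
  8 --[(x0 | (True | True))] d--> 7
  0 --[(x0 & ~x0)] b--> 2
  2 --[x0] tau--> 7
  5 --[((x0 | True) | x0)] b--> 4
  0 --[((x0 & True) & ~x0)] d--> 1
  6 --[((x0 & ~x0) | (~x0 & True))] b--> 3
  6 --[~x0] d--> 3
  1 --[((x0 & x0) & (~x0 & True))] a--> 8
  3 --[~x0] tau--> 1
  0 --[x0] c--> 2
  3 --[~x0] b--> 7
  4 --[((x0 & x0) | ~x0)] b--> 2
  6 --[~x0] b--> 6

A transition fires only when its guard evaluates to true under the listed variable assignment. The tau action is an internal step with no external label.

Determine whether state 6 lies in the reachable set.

After dropping false guards: 10 live edges.
depth 0: {0}
depth 1: {2}  now seen {0,2}
depth 2: {7}  now seen {0,2,7}
depth 3: {4}  now seen {0,2,4,7}
depth 4: {8}  now seen {0,2,4,7,8}
R = {0,2,4,7,8}

Answer: UNREACHABLE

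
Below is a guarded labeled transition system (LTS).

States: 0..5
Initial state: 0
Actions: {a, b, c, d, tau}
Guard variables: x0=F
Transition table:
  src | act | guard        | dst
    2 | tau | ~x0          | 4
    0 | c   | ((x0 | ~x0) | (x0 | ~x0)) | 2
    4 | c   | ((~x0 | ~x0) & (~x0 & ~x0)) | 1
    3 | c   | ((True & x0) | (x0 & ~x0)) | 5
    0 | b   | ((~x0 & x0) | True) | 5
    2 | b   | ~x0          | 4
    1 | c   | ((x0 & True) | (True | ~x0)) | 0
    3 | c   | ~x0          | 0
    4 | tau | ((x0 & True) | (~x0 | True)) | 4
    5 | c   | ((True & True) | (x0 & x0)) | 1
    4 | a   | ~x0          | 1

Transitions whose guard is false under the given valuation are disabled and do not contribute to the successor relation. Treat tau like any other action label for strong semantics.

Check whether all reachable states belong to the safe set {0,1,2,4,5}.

Inv-set: {0,1,2,4,5}
Reach set: {0,1,2,4,5}
  0: ok
  1: ok
  2: ok
  4: ok
  5: ok

Answer: INVARIANT HOLDS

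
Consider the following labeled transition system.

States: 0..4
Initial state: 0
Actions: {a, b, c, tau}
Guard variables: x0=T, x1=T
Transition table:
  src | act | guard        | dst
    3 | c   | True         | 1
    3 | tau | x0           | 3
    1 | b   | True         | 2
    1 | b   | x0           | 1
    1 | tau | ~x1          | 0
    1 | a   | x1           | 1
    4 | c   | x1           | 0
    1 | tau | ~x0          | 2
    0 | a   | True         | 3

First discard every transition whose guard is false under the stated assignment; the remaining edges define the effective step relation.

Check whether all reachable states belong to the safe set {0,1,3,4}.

Answer: INVARIANT VIOLATED at state 2

Working:
Safe = {0,1,3,4}
Reach set: {0,1,2,3}
  0: ✓
  1: ✓
  2: ✗ unsafe
  3: ✓
counterexample path to 2: a·c·b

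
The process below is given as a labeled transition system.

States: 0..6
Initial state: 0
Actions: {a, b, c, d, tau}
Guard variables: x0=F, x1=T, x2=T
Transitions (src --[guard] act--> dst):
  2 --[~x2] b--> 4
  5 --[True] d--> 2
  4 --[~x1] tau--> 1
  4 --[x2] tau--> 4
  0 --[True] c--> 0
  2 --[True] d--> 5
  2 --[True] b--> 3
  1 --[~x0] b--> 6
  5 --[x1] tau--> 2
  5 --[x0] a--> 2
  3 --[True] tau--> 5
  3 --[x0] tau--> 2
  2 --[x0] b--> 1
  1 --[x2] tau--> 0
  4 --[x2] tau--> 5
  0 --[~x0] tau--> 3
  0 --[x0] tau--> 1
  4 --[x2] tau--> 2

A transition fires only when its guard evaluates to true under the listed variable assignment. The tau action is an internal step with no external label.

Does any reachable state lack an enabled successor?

Answer: DEADLOCK-FREE

Analysis:
Reachable = {0,2,3,5}
  0: c→0  tau→3  [2 out]
  2: b→3  d→5  [2 out]
  3: tau→5  [1 out]
  5: d→2  tau→2  [2 out]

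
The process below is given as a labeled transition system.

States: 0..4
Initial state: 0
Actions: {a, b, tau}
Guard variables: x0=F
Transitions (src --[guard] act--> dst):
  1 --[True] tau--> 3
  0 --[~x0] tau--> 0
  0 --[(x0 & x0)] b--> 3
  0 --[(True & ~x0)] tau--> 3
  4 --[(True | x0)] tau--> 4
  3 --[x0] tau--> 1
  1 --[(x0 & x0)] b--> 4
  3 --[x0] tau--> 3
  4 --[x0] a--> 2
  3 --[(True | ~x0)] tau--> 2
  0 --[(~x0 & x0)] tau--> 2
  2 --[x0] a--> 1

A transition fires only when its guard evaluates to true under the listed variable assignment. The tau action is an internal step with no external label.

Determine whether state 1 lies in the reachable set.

Answer: UNREACHABLE

Analysis:
After dropping false guards: 5 live edges.
Layer 0: {0}
Layer 1: {3}  cumulative {0,3}
Layer 2: {2}  cumulative {0,2,3}
Reach set: {0,2,3}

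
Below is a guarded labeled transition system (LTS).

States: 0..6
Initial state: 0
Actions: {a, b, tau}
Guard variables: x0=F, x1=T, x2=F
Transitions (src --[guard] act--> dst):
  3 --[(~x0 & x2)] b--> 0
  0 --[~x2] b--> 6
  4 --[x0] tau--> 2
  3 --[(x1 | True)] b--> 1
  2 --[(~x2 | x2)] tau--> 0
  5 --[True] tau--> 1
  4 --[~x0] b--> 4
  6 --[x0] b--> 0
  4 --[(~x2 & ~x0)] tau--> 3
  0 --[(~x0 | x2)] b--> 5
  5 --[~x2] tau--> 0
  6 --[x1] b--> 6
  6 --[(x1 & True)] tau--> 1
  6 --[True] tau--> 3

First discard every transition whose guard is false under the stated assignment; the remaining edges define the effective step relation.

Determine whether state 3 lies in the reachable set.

Answer: REACHABLE

Analysis:
After dropping false guards: 11 live edges.
Layer 0: {0}
Layer 1: {5,6}  now seen {0,5,6}
Layer 2: {1,3}  now seen {0,1,3,5,6}
Reach set: {0,1,3,5,6}
witness 3: b·tau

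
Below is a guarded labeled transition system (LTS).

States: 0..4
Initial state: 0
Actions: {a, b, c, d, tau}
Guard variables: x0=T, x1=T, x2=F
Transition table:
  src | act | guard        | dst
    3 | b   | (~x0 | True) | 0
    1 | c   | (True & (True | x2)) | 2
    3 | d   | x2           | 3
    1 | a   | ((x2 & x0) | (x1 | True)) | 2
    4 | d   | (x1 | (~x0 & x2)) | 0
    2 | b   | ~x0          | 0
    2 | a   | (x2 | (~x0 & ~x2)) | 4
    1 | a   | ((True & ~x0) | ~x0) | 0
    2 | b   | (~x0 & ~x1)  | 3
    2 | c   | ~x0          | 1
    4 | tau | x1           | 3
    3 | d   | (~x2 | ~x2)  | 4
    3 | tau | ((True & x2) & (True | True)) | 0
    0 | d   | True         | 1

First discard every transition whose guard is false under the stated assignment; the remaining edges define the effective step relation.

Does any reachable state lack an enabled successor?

Reachable = {0,1,2}
  0: d→1  [deg 1]
  1: a→2  c→2  [deg 2]
  2: ∅  [deadlock]
Path to 2: d·c

Answer: DEADLOCK at state 2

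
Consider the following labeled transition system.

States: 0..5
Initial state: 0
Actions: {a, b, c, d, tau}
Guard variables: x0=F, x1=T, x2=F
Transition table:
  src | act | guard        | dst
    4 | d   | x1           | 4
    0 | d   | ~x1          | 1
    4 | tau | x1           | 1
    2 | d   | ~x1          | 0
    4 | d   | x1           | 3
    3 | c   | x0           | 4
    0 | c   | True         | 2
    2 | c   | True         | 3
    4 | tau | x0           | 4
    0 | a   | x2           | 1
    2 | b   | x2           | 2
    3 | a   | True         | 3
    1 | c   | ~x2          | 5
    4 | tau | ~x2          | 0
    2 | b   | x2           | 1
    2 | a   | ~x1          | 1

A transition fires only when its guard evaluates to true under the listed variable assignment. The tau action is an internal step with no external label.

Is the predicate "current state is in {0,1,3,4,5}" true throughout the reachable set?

Safe = {0,1,3,4,5}
R = {0,2,3}
  0: ✓
  2: outside
  3: ✓
counterexample path to 2: c

Answer: INVARIANT VIOLATED at state 2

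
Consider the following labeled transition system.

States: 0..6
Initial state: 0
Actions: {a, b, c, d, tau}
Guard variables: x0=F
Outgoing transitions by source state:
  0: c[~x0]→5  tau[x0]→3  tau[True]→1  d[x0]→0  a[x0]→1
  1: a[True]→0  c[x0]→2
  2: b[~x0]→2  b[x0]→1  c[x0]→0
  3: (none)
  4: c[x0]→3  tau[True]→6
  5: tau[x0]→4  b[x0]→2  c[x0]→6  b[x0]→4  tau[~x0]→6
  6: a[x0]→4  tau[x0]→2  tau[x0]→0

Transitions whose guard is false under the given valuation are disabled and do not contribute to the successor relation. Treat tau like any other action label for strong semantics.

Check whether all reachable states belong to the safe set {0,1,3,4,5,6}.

Inv-set: {0,1,3,4,5,6}
R = {0,1,5,6}
  0: ok
  1: ok
  5: ok
  6: ok

Answer: INVARIANT HOLDS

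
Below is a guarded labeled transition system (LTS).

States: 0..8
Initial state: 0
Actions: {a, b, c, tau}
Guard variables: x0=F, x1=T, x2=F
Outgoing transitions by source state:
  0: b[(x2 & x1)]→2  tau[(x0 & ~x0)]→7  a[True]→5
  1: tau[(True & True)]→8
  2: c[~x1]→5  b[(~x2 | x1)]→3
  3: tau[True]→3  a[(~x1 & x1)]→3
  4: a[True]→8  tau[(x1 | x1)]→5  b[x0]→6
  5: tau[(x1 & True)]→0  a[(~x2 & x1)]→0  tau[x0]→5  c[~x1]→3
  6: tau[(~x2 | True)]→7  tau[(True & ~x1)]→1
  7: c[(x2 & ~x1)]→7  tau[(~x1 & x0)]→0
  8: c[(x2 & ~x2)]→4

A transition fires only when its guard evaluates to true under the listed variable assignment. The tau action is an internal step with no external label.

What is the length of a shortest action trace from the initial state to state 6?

Breadth-first toward 6:
  L0 = {0}
  L1 = {5}
6 never appears.

Answer: UNREACHABLE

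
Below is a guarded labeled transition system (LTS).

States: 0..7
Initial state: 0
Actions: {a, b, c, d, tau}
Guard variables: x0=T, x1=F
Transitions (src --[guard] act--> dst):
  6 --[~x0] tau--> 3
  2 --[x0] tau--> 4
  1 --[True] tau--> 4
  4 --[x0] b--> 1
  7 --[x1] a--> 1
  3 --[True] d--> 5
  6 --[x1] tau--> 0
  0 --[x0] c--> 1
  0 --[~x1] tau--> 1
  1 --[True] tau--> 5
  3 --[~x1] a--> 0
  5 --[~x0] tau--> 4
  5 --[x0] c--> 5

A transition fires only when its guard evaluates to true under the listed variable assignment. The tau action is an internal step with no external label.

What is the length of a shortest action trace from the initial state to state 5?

Answer: 2

Working:
Breadth-first toward 5:
  L0 = {0}
  L1 = {1}
  L2 = {4,5}
5 enters at depth 2; path c·tau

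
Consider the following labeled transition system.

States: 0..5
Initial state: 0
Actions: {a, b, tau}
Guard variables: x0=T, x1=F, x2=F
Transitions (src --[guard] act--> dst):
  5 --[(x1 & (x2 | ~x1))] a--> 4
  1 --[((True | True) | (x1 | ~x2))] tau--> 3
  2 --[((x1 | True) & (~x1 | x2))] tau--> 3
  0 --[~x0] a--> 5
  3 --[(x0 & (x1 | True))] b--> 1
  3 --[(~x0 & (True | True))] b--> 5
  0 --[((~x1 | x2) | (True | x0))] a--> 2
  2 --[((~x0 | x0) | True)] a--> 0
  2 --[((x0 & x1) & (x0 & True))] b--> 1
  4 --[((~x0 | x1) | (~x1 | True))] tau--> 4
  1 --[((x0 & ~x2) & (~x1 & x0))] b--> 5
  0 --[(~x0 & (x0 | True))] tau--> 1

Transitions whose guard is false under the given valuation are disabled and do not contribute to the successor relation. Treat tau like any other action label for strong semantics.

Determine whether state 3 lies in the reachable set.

7 transition(s) survive guard evaluation.
L0 = {0}
L1 = {2}  now seen {0,2}
L2 = {3}  now seen {0,2,3}
L3 = {1}  now seen {0,1,2,3}
L4 = {5}  now seen {0,1,2,3,5}
Reach set: {0,1,2,3,5}
witness 3: a·tau

Answer: REACHABLE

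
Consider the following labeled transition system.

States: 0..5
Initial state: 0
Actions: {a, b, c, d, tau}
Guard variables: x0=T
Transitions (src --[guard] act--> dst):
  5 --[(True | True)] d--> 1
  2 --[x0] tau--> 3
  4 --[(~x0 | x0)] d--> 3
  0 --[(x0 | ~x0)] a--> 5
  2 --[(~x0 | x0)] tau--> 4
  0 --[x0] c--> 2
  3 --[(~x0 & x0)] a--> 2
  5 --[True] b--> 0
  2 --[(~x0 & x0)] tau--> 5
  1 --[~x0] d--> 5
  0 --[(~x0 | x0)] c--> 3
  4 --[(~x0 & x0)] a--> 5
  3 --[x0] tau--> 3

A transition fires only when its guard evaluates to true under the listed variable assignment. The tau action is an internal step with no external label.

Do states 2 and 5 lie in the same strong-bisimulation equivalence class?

Compute ~ classes (split until stable):
  P[0] = {{0,1,2,3,4,5}}
  P[1] = {{0},{1},{2,3},{4},{5}}
  P[2] = {{0},{1},{2},{3},{4},{5}}
stable after 3 split(s): 6 block(s)
[2]={2}  [5]={5}

Answer: NOT BISIMILAR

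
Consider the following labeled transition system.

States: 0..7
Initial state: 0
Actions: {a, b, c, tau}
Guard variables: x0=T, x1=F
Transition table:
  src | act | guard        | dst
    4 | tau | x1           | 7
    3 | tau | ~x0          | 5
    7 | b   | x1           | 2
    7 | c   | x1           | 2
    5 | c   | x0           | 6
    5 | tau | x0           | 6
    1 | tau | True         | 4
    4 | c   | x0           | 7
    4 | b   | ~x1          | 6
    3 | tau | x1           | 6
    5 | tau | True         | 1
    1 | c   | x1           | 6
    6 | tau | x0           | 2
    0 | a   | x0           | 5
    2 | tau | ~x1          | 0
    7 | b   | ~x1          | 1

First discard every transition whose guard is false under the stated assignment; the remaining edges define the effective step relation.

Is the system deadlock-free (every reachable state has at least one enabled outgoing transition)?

Reach set: {0,1,2,4,5,6,7}
  0: a→5  [1 exit(s)]
  1: tau→4  [1 exit(s)]
  2: tau→0  [1 exit(s)]
  4: b→6  c→7  [2 exit(s)]
  5: c→6  tau→1  tau→6  [3 exit(s)]
  6: tau→2  [1 exit(s)]
  7: b→1  [1 exit(s)]

Answer: DEADLOCK-FREE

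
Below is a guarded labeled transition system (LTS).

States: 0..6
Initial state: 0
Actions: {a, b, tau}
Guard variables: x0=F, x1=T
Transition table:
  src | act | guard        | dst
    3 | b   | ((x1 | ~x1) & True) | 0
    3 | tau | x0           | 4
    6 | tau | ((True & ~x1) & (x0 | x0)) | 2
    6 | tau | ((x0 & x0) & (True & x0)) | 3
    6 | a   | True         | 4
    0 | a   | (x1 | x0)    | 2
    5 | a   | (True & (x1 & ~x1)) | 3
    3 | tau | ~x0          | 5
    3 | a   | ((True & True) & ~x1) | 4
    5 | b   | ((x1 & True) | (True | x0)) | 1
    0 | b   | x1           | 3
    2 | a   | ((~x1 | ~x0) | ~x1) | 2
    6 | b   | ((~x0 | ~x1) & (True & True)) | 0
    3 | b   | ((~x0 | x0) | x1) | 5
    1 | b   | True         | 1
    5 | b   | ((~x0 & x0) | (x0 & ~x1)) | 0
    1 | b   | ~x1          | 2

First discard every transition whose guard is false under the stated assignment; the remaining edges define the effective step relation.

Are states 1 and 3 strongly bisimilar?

Answer: NOT BISIMILAR

Working:
Refine partition for ~:
  π0 = {{0,1,2,3,4,5,6}}
  π1 = {{0,6},{1,5},{2},{3},{4}}
  π2 = {{0},{1,5},{2},{3},{4},{6}}
Fixed point at round 3; 6 class(es).
class of 1: {1,5}; class of 3: {3}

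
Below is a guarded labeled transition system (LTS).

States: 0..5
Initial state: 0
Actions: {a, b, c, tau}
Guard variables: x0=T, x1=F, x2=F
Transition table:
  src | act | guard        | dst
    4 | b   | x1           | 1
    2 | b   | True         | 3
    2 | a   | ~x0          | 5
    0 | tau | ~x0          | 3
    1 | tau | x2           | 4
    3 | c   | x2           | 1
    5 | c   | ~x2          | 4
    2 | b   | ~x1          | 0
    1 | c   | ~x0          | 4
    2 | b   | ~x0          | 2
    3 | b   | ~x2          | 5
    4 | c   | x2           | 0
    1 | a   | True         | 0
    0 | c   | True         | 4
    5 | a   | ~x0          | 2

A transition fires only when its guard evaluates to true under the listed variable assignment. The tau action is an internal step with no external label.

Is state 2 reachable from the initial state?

6 transition(s) survive guard evaluation.
Layer 0: {0}
Layer 1: {4}  cumulative {0,4}
Reachable = {0,4}

Answer: UNREACHABLE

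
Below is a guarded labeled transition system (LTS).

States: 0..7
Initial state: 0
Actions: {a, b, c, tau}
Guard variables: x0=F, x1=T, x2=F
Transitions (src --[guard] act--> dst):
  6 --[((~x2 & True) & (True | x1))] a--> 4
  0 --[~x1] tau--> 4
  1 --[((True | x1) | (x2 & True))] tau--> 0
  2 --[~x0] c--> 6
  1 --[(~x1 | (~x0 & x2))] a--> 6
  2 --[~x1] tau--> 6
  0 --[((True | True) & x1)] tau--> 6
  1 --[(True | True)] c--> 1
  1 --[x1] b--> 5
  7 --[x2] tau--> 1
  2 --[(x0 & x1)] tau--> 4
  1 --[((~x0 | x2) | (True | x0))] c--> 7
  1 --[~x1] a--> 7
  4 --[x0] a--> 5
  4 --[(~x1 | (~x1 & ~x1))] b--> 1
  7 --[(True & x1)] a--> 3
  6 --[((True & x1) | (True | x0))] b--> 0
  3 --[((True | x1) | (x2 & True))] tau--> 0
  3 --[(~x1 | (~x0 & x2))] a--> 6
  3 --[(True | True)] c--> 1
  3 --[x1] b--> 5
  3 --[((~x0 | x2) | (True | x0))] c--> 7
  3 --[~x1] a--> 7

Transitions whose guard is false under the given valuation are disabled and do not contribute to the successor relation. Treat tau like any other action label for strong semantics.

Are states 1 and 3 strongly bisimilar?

Answer: BISIMILAR

Analysis:
Compute ~ classes (split until stable):
  round 0: {{0,1,2,3,4,5,6,7}}
  round 1: {{0},{1,3},{2},{4,5},{6},{7}}
6 equivalence class(es) (converged in 2)
1∈{1,3}, 3∈{1,3}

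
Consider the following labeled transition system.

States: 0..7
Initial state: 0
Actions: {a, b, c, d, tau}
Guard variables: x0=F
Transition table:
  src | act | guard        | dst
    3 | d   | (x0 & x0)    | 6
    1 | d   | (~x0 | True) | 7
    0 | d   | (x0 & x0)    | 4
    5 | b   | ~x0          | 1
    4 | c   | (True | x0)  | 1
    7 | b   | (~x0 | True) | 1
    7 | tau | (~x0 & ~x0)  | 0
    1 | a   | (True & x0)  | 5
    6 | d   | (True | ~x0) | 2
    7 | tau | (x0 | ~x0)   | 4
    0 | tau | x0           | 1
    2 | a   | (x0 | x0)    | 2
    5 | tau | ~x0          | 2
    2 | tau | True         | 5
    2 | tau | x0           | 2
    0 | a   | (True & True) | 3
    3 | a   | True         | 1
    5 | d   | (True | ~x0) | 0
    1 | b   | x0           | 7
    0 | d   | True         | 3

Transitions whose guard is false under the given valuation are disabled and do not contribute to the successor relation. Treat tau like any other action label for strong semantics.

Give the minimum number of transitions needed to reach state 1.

BFS to 1:
  depth 0: {0}
  depth 1: {3}
  depth 2: {1}
depth(1)=2, e.g. a·a

Answer: 2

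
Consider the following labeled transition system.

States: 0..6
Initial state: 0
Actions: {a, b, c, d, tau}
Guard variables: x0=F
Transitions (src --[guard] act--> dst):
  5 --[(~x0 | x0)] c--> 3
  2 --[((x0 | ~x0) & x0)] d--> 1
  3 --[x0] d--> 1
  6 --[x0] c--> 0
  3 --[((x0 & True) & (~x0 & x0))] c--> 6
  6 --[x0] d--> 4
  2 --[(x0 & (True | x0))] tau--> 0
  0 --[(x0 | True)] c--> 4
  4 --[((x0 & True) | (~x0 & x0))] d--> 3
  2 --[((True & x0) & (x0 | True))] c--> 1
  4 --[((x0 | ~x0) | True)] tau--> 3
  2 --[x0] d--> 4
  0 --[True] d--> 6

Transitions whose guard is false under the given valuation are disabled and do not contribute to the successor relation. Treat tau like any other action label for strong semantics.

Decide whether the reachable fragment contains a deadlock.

Reachable = {0,3,4,6}
  0: c→4  d→6  [2 exit(s)]
  3: ∅  [STUCK]
  4: tau→3  [1 exit(s)]
  6: ∅  [STUCK]
witness 3: c·tau

Answer: DEADLOCK at state 3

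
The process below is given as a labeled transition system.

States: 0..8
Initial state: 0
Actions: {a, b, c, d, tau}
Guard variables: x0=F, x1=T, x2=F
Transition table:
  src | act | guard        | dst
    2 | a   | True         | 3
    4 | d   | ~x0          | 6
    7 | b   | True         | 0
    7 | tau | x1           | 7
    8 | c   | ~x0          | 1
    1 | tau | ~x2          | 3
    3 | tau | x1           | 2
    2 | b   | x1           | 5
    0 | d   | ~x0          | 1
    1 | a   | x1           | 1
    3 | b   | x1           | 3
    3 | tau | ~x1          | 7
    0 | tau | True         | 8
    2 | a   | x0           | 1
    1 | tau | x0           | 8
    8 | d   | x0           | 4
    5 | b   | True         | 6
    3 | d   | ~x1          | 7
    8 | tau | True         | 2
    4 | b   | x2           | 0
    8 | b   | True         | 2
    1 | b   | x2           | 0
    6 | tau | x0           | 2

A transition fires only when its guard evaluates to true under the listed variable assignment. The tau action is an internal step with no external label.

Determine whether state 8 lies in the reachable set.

Answer: REACHABLE

Analysis:
15 transition(s) survive guard evaluation.
L0 = {0}
L1 = {1,8}  now seen {0,1,8}
L2 = {2,3}  now seen {0,1,2,3,8}
L3 = {5}  now seen {0,1,2,3,5,8}
L4 = {6}  now seen {0,1,2,3,5,6,8}
Reachable = {0,1,2,3,5,6,8}
witness 8: tau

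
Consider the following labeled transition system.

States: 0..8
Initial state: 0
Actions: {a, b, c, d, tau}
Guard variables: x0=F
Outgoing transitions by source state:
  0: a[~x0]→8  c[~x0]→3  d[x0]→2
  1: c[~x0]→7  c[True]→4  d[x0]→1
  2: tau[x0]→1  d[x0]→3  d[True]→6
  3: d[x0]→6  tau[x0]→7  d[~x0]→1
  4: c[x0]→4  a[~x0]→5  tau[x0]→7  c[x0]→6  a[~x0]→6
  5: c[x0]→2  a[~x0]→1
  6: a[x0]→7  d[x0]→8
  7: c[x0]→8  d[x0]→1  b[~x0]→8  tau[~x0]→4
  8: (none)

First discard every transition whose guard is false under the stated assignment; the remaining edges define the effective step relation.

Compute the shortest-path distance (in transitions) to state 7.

Answer: 3

Trace:
Layered search for 7:
  Layer 0: {0}
  Layer 1: {3,8}
  Layer 2: {1}
  Layer 3: {4,7}
first hit 7 at d=3 via c·d·c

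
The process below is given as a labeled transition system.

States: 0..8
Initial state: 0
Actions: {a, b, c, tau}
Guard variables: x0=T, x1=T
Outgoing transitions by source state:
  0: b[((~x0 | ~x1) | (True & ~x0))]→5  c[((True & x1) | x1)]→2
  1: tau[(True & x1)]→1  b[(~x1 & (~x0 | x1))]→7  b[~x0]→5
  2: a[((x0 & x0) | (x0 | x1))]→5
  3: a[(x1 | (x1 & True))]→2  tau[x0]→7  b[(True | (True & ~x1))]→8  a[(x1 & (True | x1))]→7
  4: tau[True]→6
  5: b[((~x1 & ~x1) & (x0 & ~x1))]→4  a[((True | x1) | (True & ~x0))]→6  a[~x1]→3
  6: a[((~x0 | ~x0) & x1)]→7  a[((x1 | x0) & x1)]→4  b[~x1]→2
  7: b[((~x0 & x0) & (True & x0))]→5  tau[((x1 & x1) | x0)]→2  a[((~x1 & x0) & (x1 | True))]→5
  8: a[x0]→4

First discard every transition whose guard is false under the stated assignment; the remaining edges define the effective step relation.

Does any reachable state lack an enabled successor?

R = {0,2,4,5,6}
  0: c→2  [1 out]
  2: a→5  [1 out]
  4: tau→6  [1 out]
  5: a→6  [1 out]
  6: a→4  [1 out]

Answer: DEADLOCK-FREE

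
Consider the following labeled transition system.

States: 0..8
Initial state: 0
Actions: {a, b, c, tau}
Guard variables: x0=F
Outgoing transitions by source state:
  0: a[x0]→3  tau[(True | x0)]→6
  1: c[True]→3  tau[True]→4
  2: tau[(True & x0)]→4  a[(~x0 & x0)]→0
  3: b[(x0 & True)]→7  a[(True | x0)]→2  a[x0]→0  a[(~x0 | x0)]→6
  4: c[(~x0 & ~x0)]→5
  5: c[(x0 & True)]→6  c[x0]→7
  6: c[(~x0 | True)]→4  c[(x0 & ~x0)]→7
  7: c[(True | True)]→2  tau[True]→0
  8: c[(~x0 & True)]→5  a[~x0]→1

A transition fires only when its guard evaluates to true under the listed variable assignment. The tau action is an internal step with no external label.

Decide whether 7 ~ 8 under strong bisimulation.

Bisimulation quotient by refinement:
  round 0: {{0,1,2,3,4,5,6,7,8}}
  round 1: {{0},{1,7},{2,5},{3},{4,6},{8}}
  round 2: {{0},{1},{2,5},{3},{4},{6},{7},{8}}
stable after 3 split(s): 8 block(s)
7∈{7}, 8∈{8}

Answer: NOT BISIMILAR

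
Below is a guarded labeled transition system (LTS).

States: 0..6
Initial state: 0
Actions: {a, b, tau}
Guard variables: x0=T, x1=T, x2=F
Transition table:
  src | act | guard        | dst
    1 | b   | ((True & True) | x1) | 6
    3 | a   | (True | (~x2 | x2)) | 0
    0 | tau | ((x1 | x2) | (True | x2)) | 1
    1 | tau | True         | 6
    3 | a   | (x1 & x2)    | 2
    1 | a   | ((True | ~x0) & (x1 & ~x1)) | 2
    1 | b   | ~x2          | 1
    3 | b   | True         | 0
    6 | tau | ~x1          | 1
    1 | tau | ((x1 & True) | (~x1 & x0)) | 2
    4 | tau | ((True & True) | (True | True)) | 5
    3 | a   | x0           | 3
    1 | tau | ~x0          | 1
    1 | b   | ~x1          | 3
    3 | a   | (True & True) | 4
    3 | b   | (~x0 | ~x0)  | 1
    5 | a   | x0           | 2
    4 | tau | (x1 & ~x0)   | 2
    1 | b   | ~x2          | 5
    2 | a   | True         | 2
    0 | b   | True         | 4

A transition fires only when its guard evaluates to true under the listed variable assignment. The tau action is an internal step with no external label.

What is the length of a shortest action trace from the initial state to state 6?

Breadth-first toward 6:
  depth 0: {0}
  depth 1: {1,4}
  depth 2: {2,5,6}
first hit 6 at d=2 via tau·b

Answer: 2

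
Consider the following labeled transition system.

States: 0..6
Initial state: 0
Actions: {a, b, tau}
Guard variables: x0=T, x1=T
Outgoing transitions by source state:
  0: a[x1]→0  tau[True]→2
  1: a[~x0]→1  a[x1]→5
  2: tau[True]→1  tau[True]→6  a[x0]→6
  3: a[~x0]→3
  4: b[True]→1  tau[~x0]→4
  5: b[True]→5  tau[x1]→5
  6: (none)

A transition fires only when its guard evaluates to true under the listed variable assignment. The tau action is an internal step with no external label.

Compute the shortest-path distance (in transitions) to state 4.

Answer: UNREACHABLE

Working:
BFS to 4:
  L0 = {0}
  L1 = {2}
  L2 = {1,6}
  L3 = {5}
4 never appears.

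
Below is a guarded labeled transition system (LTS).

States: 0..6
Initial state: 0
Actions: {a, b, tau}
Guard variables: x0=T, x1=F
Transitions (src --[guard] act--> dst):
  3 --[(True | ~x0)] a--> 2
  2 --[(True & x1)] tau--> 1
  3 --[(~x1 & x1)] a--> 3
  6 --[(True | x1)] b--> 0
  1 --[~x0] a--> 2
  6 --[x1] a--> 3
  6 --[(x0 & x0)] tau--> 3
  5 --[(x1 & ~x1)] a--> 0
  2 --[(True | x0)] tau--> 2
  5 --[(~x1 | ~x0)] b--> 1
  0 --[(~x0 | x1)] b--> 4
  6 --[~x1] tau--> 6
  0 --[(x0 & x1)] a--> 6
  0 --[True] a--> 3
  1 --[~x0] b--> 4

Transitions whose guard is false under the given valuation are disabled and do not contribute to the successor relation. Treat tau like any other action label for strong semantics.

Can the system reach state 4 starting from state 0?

After dropping false guards: 7 live edges.
Layer 0: {0}
Layer 1: {3}  now seen {0,3}
Layer 2: {2}  now seen {0,2,3}
R = {0,2,3}

Answer: UNREACHABLE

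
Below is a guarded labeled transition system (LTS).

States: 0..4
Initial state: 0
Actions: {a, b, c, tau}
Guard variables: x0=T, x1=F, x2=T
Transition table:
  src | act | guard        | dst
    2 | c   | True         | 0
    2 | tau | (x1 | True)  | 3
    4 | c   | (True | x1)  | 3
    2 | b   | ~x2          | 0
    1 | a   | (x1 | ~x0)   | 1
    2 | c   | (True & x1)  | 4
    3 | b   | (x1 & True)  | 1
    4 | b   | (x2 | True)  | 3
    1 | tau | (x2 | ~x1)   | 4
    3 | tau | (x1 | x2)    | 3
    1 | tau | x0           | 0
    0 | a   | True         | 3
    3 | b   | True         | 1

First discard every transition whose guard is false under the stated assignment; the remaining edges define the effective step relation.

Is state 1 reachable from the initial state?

Answer: REACHABLE

Working:
Guard filter leaves 9 enabled edge(s).
L0 = {0}
L1 = {3}  now seen {0,3}
L2 = {1}  now seen {0,1,3}
L3 = {4}  now seen {0,1,3,4}
R = {0,1,3,4}
witness 1: a·b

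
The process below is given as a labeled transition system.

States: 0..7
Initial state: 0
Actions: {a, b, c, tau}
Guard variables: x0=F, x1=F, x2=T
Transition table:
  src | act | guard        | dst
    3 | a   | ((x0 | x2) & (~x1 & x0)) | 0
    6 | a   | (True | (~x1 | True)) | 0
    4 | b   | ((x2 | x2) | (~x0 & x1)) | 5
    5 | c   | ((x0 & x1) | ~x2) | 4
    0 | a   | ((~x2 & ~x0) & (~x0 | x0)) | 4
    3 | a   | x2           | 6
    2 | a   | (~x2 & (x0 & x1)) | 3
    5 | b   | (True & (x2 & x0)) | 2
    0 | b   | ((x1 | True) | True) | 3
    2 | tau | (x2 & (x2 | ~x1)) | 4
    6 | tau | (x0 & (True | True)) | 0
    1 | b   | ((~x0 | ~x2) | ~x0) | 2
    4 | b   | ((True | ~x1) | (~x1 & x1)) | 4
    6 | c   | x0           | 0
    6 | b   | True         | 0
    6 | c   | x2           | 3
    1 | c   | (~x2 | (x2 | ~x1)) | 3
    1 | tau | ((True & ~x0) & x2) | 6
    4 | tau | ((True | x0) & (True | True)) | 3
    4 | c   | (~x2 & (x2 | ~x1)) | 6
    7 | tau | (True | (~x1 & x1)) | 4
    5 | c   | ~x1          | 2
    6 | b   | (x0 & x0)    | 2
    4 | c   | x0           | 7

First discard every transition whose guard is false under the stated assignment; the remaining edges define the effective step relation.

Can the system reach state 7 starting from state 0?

After dropping false guards: 14 live edges.
Layer 0: {0}
Layer 1: {3}  now seen {0,3}
Layer 2: {6}  now seen {0,3,6}
Reachable = {0,3,6}

Answer: UNREACHABLE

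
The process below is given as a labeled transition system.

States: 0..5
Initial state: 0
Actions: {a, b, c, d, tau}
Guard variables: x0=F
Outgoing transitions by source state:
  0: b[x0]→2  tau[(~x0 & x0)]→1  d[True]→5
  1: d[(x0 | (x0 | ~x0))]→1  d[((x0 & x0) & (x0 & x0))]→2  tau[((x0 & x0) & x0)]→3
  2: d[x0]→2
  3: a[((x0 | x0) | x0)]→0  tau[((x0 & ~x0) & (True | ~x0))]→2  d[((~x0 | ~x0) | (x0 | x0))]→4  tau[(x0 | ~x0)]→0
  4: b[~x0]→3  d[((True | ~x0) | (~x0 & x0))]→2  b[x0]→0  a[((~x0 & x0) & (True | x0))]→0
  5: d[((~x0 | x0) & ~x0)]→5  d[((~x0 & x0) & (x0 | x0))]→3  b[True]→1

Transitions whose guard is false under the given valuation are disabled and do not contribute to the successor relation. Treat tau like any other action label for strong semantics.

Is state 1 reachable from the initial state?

8 transition(s) survive guard evaluation.
Layer 0: {0}
Layer 1: {5}  cumulative {0,5}
Layer 2: {1}  cumulative {0,1,5}
Reach set: {0,1,5}
witness 1: d·b

Answer: REACHABLE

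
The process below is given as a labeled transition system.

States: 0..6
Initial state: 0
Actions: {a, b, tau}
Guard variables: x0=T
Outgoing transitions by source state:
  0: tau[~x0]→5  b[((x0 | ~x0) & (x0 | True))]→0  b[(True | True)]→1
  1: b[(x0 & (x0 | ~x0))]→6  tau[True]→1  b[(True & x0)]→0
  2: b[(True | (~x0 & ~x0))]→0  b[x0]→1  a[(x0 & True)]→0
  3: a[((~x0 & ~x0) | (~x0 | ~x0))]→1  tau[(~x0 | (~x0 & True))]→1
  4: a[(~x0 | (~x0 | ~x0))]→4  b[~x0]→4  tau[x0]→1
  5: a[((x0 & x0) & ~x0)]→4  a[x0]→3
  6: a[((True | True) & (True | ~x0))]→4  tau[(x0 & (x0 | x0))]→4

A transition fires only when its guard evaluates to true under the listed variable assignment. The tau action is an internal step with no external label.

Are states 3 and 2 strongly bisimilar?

Refine partition for ~:
  π0 = {{0,1,2,3,4,5,6}}
  π1 = {{0},{1},{2},{3},{4},{5},{6}}
stable after 2 split(s): 7 block(s)
3∈{3}, 2∈{2}

Answer: NOT BISIMILAR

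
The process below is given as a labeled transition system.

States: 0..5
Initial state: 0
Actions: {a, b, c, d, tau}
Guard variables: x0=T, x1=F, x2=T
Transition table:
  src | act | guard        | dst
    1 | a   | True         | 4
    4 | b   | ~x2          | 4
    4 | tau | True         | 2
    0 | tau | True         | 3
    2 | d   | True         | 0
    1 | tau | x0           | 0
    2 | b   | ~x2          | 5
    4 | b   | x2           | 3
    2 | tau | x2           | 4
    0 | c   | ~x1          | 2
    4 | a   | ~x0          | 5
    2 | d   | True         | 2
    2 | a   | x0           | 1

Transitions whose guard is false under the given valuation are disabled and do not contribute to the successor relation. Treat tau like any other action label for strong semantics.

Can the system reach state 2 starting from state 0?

Guard filter leaves 10 enabled edge(s).
Layer 0: {0}
Layer 1: {2,3}  total {0,2,3}
Layer 2: {1,4}  total {0,1,2,3,4}
R = {0,1,2,3,4}
Path to 2: c

Answer: REACHABLE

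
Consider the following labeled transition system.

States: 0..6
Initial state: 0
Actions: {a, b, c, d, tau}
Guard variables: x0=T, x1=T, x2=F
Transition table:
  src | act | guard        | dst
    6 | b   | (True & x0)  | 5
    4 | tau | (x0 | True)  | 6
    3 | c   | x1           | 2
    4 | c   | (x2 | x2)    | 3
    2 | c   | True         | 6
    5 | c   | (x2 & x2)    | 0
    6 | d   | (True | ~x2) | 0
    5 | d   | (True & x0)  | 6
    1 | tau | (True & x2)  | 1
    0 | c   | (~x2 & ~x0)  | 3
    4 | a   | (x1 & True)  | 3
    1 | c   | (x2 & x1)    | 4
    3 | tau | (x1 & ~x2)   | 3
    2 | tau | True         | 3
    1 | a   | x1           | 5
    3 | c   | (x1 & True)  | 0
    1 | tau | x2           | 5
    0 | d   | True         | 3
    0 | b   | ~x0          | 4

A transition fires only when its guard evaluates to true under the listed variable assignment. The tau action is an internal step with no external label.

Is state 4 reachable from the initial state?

12 transition(s) survive guard evaluation.
Layer 0: {0}
Layer 1: {3}  now seen {0,3}
Layer 2: {2}  now seen {0,2,3}
Layer 3: {6}  now seen {0,2,3,6}
Layer 4: {5}  now seen {0,2,3,5,6}
Reach set: {0,2,3,5,6}

Answer: UNREACHABLE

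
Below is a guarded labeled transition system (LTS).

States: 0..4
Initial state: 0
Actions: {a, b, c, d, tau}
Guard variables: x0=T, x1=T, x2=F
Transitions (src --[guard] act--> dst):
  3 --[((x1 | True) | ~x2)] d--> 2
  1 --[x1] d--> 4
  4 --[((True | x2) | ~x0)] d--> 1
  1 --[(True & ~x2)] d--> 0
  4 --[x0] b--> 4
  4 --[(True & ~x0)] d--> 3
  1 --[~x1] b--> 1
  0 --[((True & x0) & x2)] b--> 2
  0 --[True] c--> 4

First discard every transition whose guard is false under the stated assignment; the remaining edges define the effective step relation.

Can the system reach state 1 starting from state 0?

Answer: REACHABLE

Analysis:
After dropping false guards: 6 live edges.
depth 0: {0}
depth 1: {4}  total {0,4}
depth 2: {1}  total {0,1,4}
Reachable = {0,1,4}
trace reaching 1: c·d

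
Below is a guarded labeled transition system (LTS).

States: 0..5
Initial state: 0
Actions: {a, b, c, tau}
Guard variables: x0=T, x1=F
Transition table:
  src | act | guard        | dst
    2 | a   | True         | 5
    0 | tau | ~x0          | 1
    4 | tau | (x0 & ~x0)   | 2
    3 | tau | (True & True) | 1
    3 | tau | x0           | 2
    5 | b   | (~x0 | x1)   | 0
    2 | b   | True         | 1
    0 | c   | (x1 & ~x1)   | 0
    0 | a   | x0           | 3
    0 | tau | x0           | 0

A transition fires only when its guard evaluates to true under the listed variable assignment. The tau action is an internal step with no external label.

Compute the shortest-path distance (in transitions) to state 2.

Answer: 2

Analysis:
Breadth-first toward 2:
  L0 = {0}
  L1 = {3}
  L2 = {1,2}
2 enters at depth 2; path a·tau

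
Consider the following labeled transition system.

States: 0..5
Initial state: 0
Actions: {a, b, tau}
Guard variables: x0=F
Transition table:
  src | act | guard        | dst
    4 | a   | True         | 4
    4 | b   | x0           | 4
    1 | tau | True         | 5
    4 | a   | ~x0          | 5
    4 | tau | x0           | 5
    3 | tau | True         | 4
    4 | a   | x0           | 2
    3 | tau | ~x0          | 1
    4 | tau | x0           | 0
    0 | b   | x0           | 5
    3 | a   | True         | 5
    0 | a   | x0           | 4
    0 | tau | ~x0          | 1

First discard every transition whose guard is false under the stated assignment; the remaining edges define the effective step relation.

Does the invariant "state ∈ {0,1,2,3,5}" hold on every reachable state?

Answer: INVARIANT HOLDS

Trace:
Allowed set {0,1,2,3,5}
R = {0,1,5}
  0: safe
  1: safe
  5: safe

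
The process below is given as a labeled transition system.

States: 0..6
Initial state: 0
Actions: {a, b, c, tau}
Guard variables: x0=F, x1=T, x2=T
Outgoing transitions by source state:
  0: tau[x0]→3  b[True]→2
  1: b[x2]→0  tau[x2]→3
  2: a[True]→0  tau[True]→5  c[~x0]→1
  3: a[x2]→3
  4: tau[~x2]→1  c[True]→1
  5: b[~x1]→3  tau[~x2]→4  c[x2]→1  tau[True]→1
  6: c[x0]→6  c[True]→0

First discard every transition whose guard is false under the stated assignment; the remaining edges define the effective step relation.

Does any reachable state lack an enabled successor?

Answer: DEADLOCK-FREE

Working:
Reach set: {0,1,2,3,5}
  0: b→2  [1 exit(s)]
  1: b→0  tau→3  [2 exit(s)]
  2: a→0  c→1  tau→5  [3 exit(s)]
  3: a→3  [1 exit(s)]
  5: c→1  tau→1  [2 exit(s)]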